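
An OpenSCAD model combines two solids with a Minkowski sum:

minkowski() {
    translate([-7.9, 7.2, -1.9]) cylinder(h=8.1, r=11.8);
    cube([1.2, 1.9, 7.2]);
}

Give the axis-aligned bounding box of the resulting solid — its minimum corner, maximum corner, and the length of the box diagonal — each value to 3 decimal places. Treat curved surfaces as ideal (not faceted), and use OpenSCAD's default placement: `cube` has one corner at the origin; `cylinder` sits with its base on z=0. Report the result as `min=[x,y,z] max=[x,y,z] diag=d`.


A = translate([-7.9, 7.2, -1.9]) cylinder(h=8.1, r=11.8) → bbox [-19.7,-4.6,-1.9] .. [3.9,19,6.2]
B = cube([1.2, 1.9, 7.2]) → bbox [0,0,0] .. [1.2,1.9,7.2]
lo = A.lo+B.lo = [-19.7+0, -4.6+0, -1.9+0] = [-19.700,-4.600,-1.900]
hi = A.hi+B.hi = [3.9+1.2, 19+1.9, 6.2+7.2] = [5.100,20.900,13.400]
diag = √(24.8²+25.5²+15.3²) = √1499.38 = 38.722

min=[-19.700,-4.600,-1.900] max=[5.100,20.900,13.400] diag=38.722


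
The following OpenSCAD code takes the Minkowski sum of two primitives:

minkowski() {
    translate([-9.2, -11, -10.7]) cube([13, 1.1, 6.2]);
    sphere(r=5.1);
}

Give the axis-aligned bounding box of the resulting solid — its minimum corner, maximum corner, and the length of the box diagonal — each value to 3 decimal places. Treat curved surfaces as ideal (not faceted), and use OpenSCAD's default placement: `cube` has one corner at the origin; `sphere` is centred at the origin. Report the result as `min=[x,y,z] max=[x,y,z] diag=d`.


min=[-14.300,-16.100,-15.800] max=[8.900,-4.800,0.600] diag=30.576

A = translate([-9.2, -11, -10.7]) cube([13, 1.1, 6.2]) → bbox [-9.2,-11,-10.7] .. [3.8,-9.9,-4.5]
B = sphere(r=5.1) → bbox [-5.1,-5.1,-5.1] .. [5.1,5.1,5.1]
lo = A.lo+B.lo = [-9.2-5.1, -11-5.1, -10.7-5.1] = [-14.300,-16.100,-15.800]
hi = A.hi+B.hi = [3.8+5.1, -9.9+5.1, -4.5+5.1] = [8.900,-4.800,0.600]
diag = √(23.2²+11.3²+16.4²) = √934.89 = 30.576


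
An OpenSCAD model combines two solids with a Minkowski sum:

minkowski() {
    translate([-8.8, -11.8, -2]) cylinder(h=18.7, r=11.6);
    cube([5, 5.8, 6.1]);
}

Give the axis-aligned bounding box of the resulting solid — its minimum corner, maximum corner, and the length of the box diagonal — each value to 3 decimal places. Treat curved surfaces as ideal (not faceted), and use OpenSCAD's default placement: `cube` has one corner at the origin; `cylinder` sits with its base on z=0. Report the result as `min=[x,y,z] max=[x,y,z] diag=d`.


min=[-20.400,-23.400,-2.000] max=[7.800,5.600,22.800] diag=47.448

A = translate([-8.8, -11.8, -2]) cylinder(h=18.7, r=11.6) → bbox [-20.4,-23.4,-2] .. [2.8,-0.2,16.7]
B = cube([5, 5.8, 6.1]) → bbox [0,0,0] .. [5,5.8,6.1]
lo = A.lo+B.lo = [-20.4+0, -23.4+0, -2+0] = [-20.400,-23.400,-2.000]
hi = A.hi+B.hi = [2.8+5, -0.2+5.8, 16.7+6.1] = [7.800,5.600,22.800]
diag = √(28.2²+29²+24.8²) = √2251.28 = 47.448


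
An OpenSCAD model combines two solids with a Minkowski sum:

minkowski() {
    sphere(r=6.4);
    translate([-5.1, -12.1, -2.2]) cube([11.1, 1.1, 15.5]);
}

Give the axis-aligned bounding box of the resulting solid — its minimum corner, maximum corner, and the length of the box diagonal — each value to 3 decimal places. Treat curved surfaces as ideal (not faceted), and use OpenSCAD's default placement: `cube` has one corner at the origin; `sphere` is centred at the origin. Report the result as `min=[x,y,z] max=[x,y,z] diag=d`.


A = translate([-5.1, -12.1, -2.2]) cube([11.1, 1.1, 15.5]) → bbox [-5.1,-12.1,-2.2] .. [6,-11,13.3]
B = sphere(r=6.4) → bbox [-6.4,-6.4,-6.4] .. [6.4,6.4,6.4]
lo = A.lo+B.lo = [-5.1-6.4, -12.1-6.4, -2.2-6.4] = [-11.500,-18.500,-8.600]
hi = A.hi+B.hi = [6+6.4, -11+6.4, 13.3+6.4] = [12.400,-4.600,19.700]
diag = √(23.9²+13.9²+28.3²) = √1565.31 = 39.564

min=[-11.500,-18.500,-8.600] max=[12.400,-4.600,19.700] diag=39.564


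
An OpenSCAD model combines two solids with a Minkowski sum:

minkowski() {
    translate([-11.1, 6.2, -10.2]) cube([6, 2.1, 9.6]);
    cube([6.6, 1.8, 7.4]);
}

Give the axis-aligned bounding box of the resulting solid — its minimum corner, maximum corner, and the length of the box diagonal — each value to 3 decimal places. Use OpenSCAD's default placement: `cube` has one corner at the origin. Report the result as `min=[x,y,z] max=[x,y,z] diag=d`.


A = translate([-11.1, 6.2, -10.2]) cube([6, 2.1, 9.6]) → bbox [-11.1,6.2,-10.2] .. [-5.1,8.3,-0.6]
B = cube([6.6, 1.8, 7.4]) → bbox [0,0,0] .. [6.6,1.8,7.4]
lo = A.lo+B.lo = [-11.1+0, 6.2+0, -10.2+0] = [-11.100,6.200,-10.200]
hi = A.hi+B.hi = [-5.1+6.6, 8.3+1.8, -0.6+7.4] = [1.500,10.100,6.800]
diag = √(12.6²+3.9²+17²) = √462.97 = 21.517

min=[-11.100,6.200,-10.200] max=[1.500,10.100,6.800] diag=21.517


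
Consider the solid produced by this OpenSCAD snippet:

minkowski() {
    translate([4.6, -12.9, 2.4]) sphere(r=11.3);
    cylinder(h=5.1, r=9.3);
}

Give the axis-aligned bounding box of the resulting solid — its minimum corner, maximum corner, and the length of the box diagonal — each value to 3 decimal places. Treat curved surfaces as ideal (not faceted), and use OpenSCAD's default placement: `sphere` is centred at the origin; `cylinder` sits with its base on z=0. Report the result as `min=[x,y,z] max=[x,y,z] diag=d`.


A = translate([4.6, -12.9, 2.4]) sphere(r=11.3) → bbox [-6.7,-24.2,-8.9] .. [15.9,-1.6,13.7]
B = cylinder(h=5.1, r=9.3) → bbox [-9.3,-9.3,0] .. [9.3,9.3,5.1]
lo = A.lo+B.lo = [-6.7-9.3, -24.2-9.3, -8.9+0] = [-16.000,-33.500,-8.900]
hi = A.hi+B.hi = [15.9+9.3, -1.6+9.3, 13.7+5.1] = [25.200,7.700,18.800]
diag = √(41.2²+41.2²+27.7²) = √4162.17 = 64.515

min=[-16.000,-33.500,-8.900] max=[25.200,7.700,18.800] diag=64.515


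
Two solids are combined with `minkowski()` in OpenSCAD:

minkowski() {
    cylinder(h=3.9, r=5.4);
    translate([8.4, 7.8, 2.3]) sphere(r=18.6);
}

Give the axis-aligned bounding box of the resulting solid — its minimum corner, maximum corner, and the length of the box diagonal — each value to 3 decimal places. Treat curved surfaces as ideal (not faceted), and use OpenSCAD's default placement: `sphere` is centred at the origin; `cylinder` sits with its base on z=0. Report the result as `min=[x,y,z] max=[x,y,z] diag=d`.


A = translate([8.4, 7.8, 2.3]) sphere(r=18.6) → bbox [-10.2,-10.8,-16.3] .. [27,26.4,20.9]
B = cylinder(h=3.9, r=5.4) → bbox [-5.4,-5.4,0] .. [5.4,5.4,3.9]
lo = A.lo+B.lo = [-10.2-5.4, -10.8-5.4, -16.3+0] = [-15.600,-16.200,-16.300]
hi = A.hi+B.hi = [27+5.4, 26.4+5.4, 20.9+3.9] = [32.400,31.800,24.800]
diag = √(48²+48²+41.1²) = √6297.21 = 79.355

min=[-15.600,-16.200,-16.300] max=[32.400,31.800,24.800] diag=79.355


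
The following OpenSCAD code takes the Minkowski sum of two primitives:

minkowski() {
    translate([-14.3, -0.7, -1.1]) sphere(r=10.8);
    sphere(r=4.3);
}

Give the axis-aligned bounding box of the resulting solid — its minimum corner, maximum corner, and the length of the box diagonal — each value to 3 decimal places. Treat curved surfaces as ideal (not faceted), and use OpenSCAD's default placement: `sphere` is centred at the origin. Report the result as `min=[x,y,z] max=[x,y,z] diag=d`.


A = translate([-14.3, -0.7, -1.1]) sphere(r=10.8) → bbox [-25.1,-11.5,-11.9] .. [-3.5,10.1,9.7]
B = sphere(r=4.3) → bbox [-4.3,-4.3,-4.3] .. [4.3,4.3,4.3]
lo = A.lo+B.lo = [-25.1-4.3, -11.5-4.3, -11.9-4.3] = [-29.400,-15.800,-16.200]
hi = A.hi+B.hi = [-3.5+4.3, 10.1+4.3, 9.7+4.3] = [0.800,14.400,14.000]
diag = √(30.2²+30.2²+30.2²) = √2736.12 = 52.308

min=[-29.400,-15.800,-16.200] max=[0.800,14.400,14.000] diag=52.308


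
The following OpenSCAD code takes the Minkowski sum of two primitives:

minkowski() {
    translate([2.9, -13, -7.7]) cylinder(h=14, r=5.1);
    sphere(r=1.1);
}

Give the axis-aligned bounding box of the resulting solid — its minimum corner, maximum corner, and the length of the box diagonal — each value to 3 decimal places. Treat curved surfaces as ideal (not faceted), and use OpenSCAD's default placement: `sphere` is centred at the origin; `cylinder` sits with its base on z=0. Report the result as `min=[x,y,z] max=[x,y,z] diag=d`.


min=[-3.300,-19.200,-8.800] max=[9.100,-6.800,7.400] diag=23.874

A = translate([2.9, -13, -7.7]) cylinder(h=14, r=5.1) → bbox [-2.2,-18.1,-7.7] .. [8,-7.9,6.3]
B = sphere(r=1.1) → bbox [-1.1,-1.1,-1.1] .. [1.1,1.1,1.1]
lo = A.lo+B.lo = [-2.2-1.1, -18.1-1.1, -7.7-1.1] = [-3.300,-19.200,-8.800]
hi = A.hi+B.hi = [8+1.1, -7.9+1.1, 6.3+1.1] = [9.100,-6.800,7.400]
diag = √(12.4²+12.4²+16.2²) = √569.96 = 23.874


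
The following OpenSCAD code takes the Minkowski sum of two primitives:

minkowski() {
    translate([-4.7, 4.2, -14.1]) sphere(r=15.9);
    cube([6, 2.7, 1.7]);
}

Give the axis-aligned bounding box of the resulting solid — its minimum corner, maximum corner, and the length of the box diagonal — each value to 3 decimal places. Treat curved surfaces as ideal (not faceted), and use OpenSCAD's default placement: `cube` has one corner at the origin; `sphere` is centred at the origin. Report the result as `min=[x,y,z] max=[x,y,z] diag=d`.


A = translate([-4.7, 4.2, -14.1]) sphere(r=15.9) → bbox [-20.6,-11.7,-30] .. [11.2,20.1,1.8]
B = cube([6, 2.7, 1.7]) → bbox [0,0,0] .. [6,2.7,1.7]
lo = A.lo+B.lo = [-20.6+0, -11.7+0, -30+0] = [-20.600,-11.700,-30.000]
hi = A.hi+B.hi = [11.2+6, 20.1+2.7, 1.8+1.7] = [17.200,22.800,3.500]
diag = √(37.8²+34.5²+33.5²) = √3741.34 = 61.166

min=[-20.600,-11.700,-30.000] max=[17.200,22.800,3.500] diag=61.166


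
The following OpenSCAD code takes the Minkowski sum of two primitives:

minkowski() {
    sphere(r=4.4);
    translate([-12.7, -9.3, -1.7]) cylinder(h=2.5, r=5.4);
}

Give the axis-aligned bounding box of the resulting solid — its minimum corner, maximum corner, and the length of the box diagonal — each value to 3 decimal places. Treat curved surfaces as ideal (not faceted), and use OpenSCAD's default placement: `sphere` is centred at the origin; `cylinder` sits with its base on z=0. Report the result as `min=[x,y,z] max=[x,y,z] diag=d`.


min=[-22.500,-19.100,-6.100] max=[-2.900,0.500,5.200] diag=29.933

A = translate([-12.7, -9.3, -1.7]) cylinder(h=2.5, r=5.4) → bbox [-18.1,-14.7,-1.7] .. [-7.3,-3.9,0.8]
B = sphere(r=4.4) → bbox [-4.4,-4.4,-4.4] .. [4.4,4.4,4.4]
lo = A.lo+B.lo = [-18.1-4.4, -14.7-4.4, -1.7-4.4] = [-22.500,-19.100,-6.100]
hi = A.hi+B.hi = [-7.3+4.4, -3.9+4.4, 0.8+4.4] = [-2.900,0.500,5.200]
diag = √(19.6²+19.6²+11.3²) = √896.01 = 29.933


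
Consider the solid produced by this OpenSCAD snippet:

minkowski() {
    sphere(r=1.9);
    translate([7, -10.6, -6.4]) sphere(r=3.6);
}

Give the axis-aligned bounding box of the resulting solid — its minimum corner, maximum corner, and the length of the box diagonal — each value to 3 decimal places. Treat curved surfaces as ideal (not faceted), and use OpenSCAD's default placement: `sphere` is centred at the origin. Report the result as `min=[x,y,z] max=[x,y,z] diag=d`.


min=[1.500,-16.100,-11.900] max=[12.500,-5.100,-0.900] diag=19.053

A = translate([7, -10.6, -6.4]) sphere(r=3.6) → bbox [3.4,-14.2,-10] .. [10.6,-7,-2.8]
B = sphere(r=1.9) → bbox [-1.9,-1.9,-1.9] .. [1.9,1.9,1.9]
lo = A.lo+B.lo = [3.4-1.9, -14.2-1.9, -10-1.9] = [1.500,-16.100,-11.900]
hi = A.hi+B.hi = [10.6+1.9, -7+1.9, -2.8+1.9] = [12.500,-5.100,-0.900]
diag = √(11²+11²+11²) = √363 = 19.053


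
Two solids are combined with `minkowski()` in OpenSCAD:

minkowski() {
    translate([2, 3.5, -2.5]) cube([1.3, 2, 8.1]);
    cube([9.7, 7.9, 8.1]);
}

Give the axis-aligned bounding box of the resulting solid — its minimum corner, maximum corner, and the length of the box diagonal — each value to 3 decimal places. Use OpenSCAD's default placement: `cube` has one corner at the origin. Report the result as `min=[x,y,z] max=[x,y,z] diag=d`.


min=[2.000,3.500,-2.500] max=[13.000,13.400,13.700] diag=21.942

A = translate([2, 3.5, -2.5]) cube([1.3, 2, 8.1]) → bbox [2,3.5,-2.5] .. [3.3,5.5,5.6]
B = cube([9.7, 7.9, 8.1]) → bbox [0,0,0] .. [9.7,7.9,8.1]
lo = A.lo+B.lo = [2+0, 3.5+0, -2.5+0] = [2.000,3.500,-2.500]
hi = A.hi+B.hi = [3.3+9.7, 5.5+7.9, 5.6+8.1] = [13.000,13.400,13.700]
diag = √(11²+9.9²+16.2²) = √481.45 = 21.942


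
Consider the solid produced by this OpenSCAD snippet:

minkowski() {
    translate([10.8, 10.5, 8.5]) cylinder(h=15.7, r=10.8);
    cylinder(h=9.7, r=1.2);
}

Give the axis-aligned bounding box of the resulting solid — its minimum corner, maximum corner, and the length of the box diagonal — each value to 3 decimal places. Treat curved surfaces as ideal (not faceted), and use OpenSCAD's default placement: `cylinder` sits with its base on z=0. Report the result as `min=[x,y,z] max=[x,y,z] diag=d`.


min=[-1.200,-1.500,8.500] max=[22.800,22.500,33.900] diag=42.393

A = translate([10.8, 10.5, 8.5]) cylinder(h=15.7, r=10.8) → bbox [0,-0.3,8.5] .. [21.6,21.3,24.2]
B = cylinder(h=9.7, r=1.2) → bbox [-1.2,-1.2,0] .. [1.2,1.2,9.7]
lo = A.lo+B.lo = [0-1.2, -0.3-1.2, 8.5+0] = [-1.200,-1.500,8.500]
hi = A.hi+B.hi = [21.6+1.2, 21.3+1.2, 24.2+9.7] = [22.800,22.500,33.900]
diag = √(24²+24²+25.4²) = √1797.16 = 42.393


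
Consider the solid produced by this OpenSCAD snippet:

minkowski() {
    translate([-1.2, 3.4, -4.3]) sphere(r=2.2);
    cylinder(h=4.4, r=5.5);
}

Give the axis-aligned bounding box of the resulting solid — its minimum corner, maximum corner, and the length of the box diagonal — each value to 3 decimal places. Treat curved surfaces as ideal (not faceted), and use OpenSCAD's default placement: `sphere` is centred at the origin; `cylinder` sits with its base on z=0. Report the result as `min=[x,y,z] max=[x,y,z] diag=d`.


min=[-8.900,-4.300,-6.500] max=[6.500,11.100,2.300] diag=23.490

A = translate([-1.2, 3.4, -4.3]) sphere(r=2.2) → bbox [-3.4,1.2,-6.5] .. [1,5.6,-2.1]
B = cylinder(h=4.4, r=5.5) → bbox [-5.5,-5.5,0] .. [5.5,5.5,4.4]
lo = A.lo+B.lo = [-3.4-5.5, 1.2-5.5, -6.5+0] = [-8.900,-4.300,-6.500]
hi = A.hi+B.hi = [1+5.5, 5.6+5.5, -2.1+4.4] = [6.500,11.100,2.300]
diag = √(15.4²+15.4²+8.8²) = √551.76 = 23.490


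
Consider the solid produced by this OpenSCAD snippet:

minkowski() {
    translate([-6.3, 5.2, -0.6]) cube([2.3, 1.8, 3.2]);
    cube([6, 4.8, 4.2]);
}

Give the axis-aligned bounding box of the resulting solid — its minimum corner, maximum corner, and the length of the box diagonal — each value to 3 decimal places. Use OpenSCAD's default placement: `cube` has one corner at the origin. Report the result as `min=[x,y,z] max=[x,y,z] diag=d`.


min=[-6.300,5.200,-0.600] max=[2.000,11.800,6.800] diag=12.931

A = translate([-6.3, 5.2, -0.6]) cube([2.3, 1.8, 3.2]) → bbox [-6.3,5.2,-0.6] .. [-4,7,2.6]
B = cube([6, 4.8, 4.2]) → bbox [0,0,0] .. [6,4.8,4.2]
lo = A.lo+B.lo = [-6.3+0, 5.2+0, -0.6+0] = [-6.300,5.200,-0.600]
hi = A.hi+B.hi = [-4+6, 7+4.8, 2.6+4.2] = [2.000,11.800,6.800]
diag = √(8.3²+6.6²+7.4²) = √167.21 = 12.931


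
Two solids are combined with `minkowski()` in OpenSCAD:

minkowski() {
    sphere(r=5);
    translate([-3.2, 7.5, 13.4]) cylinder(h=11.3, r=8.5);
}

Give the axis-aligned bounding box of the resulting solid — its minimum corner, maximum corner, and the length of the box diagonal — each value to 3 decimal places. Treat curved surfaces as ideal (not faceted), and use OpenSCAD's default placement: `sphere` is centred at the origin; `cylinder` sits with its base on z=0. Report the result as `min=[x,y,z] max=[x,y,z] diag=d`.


A = translate([-3.2, 7.5, 13.4]) cylinder(h=11.3, r=8.5) → bbox [-11.7,-1,13.4] .. [5.3,16,24.7]
B = sphere(r=5) → bbox [-5,-5,-5] .. [5,5,5]
lo = A.lo+B.lo = [-11.7-5, -1-5, 13.4-5] = [-16.700,-6.000,8.400]
hi = A.hi+B.hi = [5.3+5, 16+5, 24.7+5] = [10.300,21.000,29.700]
diag = √(27²+27²+21.3²) = √1911.69 = 43.723

min=[-16.700,-6.000,8.400] max=[10.300,21.000,29.700] diag=43.723


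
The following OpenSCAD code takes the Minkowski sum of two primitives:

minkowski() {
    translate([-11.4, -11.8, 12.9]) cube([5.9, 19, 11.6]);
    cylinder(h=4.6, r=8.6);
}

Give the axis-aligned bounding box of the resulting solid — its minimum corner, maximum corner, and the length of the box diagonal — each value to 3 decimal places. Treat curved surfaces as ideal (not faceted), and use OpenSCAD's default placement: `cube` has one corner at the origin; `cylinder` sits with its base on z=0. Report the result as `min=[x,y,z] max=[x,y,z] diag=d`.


min=[-20.000,-20.400,12.900] max=[3.100,15.800,29.100] diag=45.897

A = translate([-11.4, -11.8, 12.9]) cube([5.9, 19, 11.6]) → bbox [-11.4,-11.8,12.9] .. [-5.5,7.2,24.5]
B = cylinder(h=4.6, r=8.6) → bbox [-8.6,-8.6,0] .. [8.6,8.6,4.6]
lo = A.lo+B.lo = [-11.4-8.6, -11.8-8.6, 12.9+0] = [-20.000,-20.400,12.900]
hi = A.hi+B.hi = [-5.5+8.6, 7.2+8.6, 24.5+4.6] = [3.100,15.800,29.100]
diag = √(23.1²+36.2²+16.2²) = √2106.49 = 45.897


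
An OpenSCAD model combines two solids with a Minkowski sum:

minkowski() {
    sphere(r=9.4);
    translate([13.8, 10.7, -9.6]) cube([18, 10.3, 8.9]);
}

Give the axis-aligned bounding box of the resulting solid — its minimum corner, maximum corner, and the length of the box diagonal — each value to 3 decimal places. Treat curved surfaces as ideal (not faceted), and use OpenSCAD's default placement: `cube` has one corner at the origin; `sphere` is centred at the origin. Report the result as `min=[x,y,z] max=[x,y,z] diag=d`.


min=[4.400,1.300,-19.000] max=[41.200,30.400,8.700] diag=54.482

A = translate([13.8, 10.7, -9.6]) cube([18, 10.3, 8.9]) → bbox [13.8,10.7,-9.6] .. [31.8,21,-0.7]
B = sphere(r=9.4) → bbox [-9.4,-9.4,-9.4] .. [9.4,9.4,9.4]
lo = A.lo+B.lo = [13.8-9.4, 10.7-9.4, -9.6-9.4] = [4.400,1.300,-19.000]
hi = A.hi+B.hi = [31.8+9.4, 21+9.4, -0.7+9.4] = [41.200,30.400,8.700]
diag = √(36.8²+29.1²+27.7²) = √2968.34 = 54.482


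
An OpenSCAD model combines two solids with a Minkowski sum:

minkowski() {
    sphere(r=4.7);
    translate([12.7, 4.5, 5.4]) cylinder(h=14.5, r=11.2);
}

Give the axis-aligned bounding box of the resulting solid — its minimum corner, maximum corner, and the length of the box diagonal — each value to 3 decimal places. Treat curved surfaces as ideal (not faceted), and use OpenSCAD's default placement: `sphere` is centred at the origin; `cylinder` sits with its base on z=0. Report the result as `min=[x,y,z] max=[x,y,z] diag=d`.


min=[-3.200,-11.400,0.700] max=[28.600,20.400,24.600] diag=50.928

A = translate([12.7, 4.5, 5.4]) cylinder(h=14.5, r=11.2) → bbox [1.5,-6.7,5.4] .. [23.9,15.7,19.9]
B = sphere(r=4.7) → bbox [-4.7,-4.7,-4.7] .. [4.7,4.7,4.7]
lo = A.lo+B.lo = [1.5-4.7, -6.7-4.7, 5.4-4.7] = [-3.200,-11.400,0.700]
hi = A.hi+B.hi = [23.9+4.7, 15.7+4.7, 19.9+4.7] = [28.600,20.400,24.600]
diag = √(31.8²+31.8²+23.9²) = √2593.69 = 50.928


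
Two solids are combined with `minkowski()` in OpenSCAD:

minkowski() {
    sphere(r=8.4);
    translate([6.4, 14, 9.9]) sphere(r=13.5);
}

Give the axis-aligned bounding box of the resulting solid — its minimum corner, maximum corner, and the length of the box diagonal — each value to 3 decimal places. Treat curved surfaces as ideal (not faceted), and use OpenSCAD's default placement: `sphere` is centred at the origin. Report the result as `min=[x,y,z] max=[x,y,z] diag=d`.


min=[-15.500,-7.900,-12.000] max=[28.300,35.900,31.800] diag=75.864

A = translate([6.4, 14, 9.9]) sphere(r=13.5) → bbox [-7.1,0.5,-3.6] .. [19.9,27.5,23.4]
B = sphere(r=8.4) → bbox [-8.4,-8.4,-8.4] .. [8.4,8.4,8.4]
lo = A.lo+B.lo = [-7.1-8.4, 0.5-8.4, -3.6-8.4] = [-15.500,-7.900,-12.000]
hi = A.hi+B.hi = [19.9+8.4, 27.5+8.4, 23.4+8.4] = [28.300,35.900,31.800]
diag = √(43.8²+43.8²+43.8²) = √5755.32 = 75.864


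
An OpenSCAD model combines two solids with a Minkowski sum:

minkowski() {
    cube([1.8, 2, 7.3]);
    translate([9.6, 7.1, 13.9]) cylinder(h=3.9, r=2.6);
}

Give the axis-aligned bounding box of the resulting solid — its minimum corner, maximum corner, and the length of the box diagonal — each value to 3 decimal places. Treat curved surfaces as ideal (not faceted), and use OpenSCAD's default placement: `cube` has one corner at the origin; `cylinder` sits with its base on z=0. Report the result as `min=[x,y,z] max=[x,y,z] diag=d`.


min=[7.000,4.500,13.900] max=[14.000,11.700,25.100] diag=15.043

A = translate([9.6, 7.1, 13.9]) cylinder(h=3.9, r=2.6) → bbox [7,4.5,13.9] .. [12.2,9.7,17.8]
B = cube([1.8, 2, 7.3]) → bbox [0,0,0] .. [1.8,2,7.3]
lo = A.lo+B.lo = [7+0, 4.5+0, 13.9+0] = [7.000,4.500,13.900]
hi = A.hi+B.hi = [12.2+1.8, 9.7+2, 17.8+7.3] = [14.000,11.700,25.100]
diag = √(7²+7.2²+11.2²) = √226.28 = 15.043


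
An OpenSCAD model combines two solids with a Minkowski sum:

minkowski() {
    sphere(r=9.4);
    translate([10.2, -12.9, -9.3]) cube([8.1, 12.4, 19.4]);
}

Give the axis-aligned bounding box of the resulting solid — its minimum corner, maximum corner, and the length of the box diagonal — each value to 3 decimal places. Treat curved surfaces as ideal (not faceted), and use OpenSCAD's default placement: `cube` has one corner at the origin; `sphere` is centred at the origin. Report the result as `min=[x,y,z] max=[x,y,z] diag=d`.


A = translate([10.2, -12.9, -9.3]) cube([8.1, 12.4, 19.4]) → bbox [10.2,-12.9,-9.3] .. [18.3,-0.5,10.1]
B = sphere(r=9.4) → bbox [-9.4,-9.4,-9.4] .. [9.4,9.4,9.4]
lo = A.lo+B.lo = [10.2-9.4, -12.9-9.4, -9.3-9.4] = [0.800,-22.300,-18.700]
hi = A.hi+B.hi = [18.3+9.4, -0.5+9.4, 10.1+9.4] = [27.700,8.900,19.500]
diag = √(26.9²+31.2²+38.2²) = √3156.29 = 56.181

min=[0.800,-22.300,-18.700] max=[27.700,8.900,19.500] diag=56.181


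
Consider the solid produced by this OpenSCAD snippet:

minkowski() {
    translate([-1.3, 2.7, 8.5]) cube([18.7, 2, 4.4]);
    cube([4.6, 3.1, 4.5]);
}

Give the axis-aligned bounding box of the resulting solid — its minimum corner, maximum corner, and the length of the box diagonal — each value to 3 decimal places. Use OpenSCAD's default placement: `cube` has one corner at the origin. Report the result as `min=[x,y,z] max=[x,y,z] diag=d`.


A = translate([-1.3, 2.7, 8.5]) cube([18.7, 2, 4.4]) → bbox [-1.3,2.7,8.5] .. [17.4,4.7,12.9]
B = cube([4.6, 3.1, 4.5]) → bbox [0,0,0] .. [4.6,3.1,4.5]
lo = A.lo+B.lo = [-1.3+0, 2.7+0, 8.5+0] = [-1.300,2.700,8.500]
hi = A.hi+B.hi = [17.4+4.6, 4.7+3.1, 12.9+4.5] = [22.000,7.800,17.400]
diag = √(23.3²+5.1²+8.9²) = √648.11 = 25.458

min=[-1.300,2.700,8.500] max=[22.000,7.800,17.400] diag=25.458


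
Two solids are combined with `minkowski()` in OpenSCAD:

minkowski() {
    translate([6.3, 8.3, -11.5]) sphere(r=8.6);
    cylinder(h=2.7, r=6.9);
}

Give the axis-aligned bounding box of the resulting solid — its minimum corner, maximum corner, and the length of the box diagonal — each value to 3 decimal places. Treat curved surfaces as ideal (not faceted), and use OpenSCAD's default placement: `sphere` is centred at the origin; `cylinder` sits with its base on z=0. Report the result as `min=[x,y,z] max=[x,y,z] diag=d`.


min=[-9.200,-7.200,-20.100] max=[21.800,23.800,-0.200] diag=48.146

A = translate([6.3, 8.3, -11.5]) sphere(r=8.6) → bbox [-2.3,-0.3,-20.1] .. [14.9,16.9,-2.9]
B = cylinder(h=2.7, r=6.9) → bbox [-6.9,-6.9,0] .. [6.9,6.9,2.7]
lo = A.lo+B.lo = [-2.3-6.9, -0.3-6.9, -20.1+0] = [-9.200,-7.200,-20.100]
hi = A.hi+B.hi = [14.9+6.9, 16.9+6.9, -2.9+2.7] = [21.800,23.800,-0.200]
diag = √(31²+31²+19.9²) = √2318.01 = 48.146


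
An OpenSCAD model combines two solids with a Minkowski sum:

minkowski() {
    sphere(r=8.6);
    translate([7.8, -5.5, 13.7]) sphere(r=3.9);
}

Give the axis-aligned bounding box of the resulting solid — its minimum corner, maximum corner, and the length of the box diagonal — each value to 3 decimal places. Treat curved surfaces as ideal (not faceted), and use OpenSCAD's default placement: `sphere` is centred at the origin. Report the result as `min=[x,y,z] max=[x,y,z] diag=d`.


min=[-4.700,-18.000,1.200] max=[20.300,7.000,26.200] diag=43.301

A = translate([7.8, -5.5, 13.7]) sphere(r=3.9) → bbox [3.9,-9.4,9.8] .. [11.7,-1.6,17.6]
B = sphere(r=8.6) → bbox [-8.6,-8.6,-8.6] .. [8.6,8.6,8.6]
lo = A.lo+B.lo = [3.9-8.6, -9.4-8.6, 9.8-8.6] = [-4.700,-18.000,1.200]
hi = A.hi+B.hi = [11.7+8.6, -1.6+8.6, 17.6+8.6] = [20.300,7.000,26.200]
diag = √(25²+25²+25²) = √1875 = 43.301


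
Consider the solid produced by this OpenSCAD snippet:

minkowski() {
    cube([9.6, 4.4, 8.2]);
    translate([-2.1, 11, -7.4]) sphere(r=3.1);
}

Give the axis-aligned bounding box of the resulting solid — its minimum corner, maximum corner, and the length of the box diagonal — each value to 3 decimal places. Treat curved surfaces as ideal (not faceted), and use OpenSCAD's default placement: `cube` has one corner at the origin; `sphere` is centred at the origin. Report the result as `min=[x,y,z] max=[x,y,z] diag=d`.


A = translate([-2.1, 11, -7.4]) sphere(r=3.1) → bbox [-5.2,7.9,-10.5] .. [1,14.1,-4.3]
B = cube([9.6, 4.4, 8.2]) → bbox [0,0,0] .. [9.6,4.4,8.2]
lo = A.lo+B.lo = [-5.2+0, 7.9+0, -10.5+0] = [-5.200,7.900,-10.500]
hi = A.hi+B.hi = [1+9.6, 14.1+4.4, -4.3+8.2] = [10.600,18.500,3.900]
diag = √(15.8²+10.6²+14.4²) = √569.36 = 23.861

min=[-5.200,7.900,-10.500] max=[10.600,18.500,3.900] diag=23.861


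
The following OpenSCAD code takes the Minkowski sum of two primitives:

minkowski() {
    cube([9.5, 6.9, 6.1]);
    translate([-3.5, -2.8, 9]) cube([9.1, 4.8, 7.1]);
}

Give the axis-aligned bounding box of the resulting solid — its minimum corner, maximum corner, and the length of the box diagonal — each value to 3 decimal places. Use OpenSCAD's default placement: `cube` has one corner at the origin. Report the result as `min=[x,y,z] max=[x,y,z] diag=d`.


A = translate([-3.5, -2.8, 9]) cube([9.1, 4.8, 7.1]) → bbox [-3.5,-2.8,9] .. [5.6,2,16.1]
B = cube([9.5, 6.9, 6.1]) → bbox [0,0,0] .. [9.5,6.9,6.1]
lo = A.lo+B.lo = [-3.5+0, -2.8+0, 9+0] = [-3.500,-2.800,9.000]
hi = A.hi+B.hi = [5.6+9.5, 2+6.9, 16.1+6.1] = [15.100,8.900,22.200]
diag = √(18.6²+11.7²+13.2²) = √657.09 = 25.634

min=[-3.500,-2.800,9.000] max=[15.100,8.900,22.200] diag=25.634


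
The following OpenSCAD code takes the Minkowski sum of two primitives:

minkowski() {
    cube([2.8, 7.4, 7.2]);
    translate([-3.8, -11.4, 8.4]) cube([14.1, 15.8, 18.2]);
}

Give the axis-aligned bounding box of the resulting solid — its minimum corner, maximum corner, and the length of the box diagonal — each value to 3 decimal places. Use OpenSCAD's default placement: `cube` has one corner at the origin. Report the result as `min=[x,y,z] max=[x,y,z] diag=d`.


A = translate([-3.8, -11.4, 8.4]) cube([14.1, 15.8, 18.2]) → bbox [-3.8,-11.4,8.4] .. [10.3,4.4,26.6]
B = cube([2.8, 7.4, 7.2]) → bbox [0,0,0] .. [2.8,7.4,7.2]
lo = A.lo+B.lo = [-3.8+0, -11.4+0, 8.4+0] = [-3.800,-11.400,8.400]
hi = A.hi+B.hi = [10.3+2.8, 4.4+7.4, 26.6+7.2] = [13.100,11.800,33.800]
diag = √(16.9²+23.2²+25.4²) = √1469.01 = 38.328

min=[-3.800,-11.400,8.400] max=[13.100,11.800,33.800] diag=38.328


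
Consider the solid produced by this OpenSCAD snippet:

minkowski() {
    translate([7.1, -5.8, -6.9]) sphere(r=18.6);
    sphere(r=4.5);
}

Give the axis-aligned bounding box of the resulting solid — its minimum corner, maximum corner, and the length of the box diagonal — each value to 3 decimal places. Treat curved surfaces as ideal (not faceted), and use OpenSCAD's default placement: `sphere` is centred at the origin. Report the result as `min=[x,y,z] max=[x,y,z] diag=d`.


A = translate([7.1, -5.8, -6.9]) sphere(r=18.6) → bbox [-11.5,-24.4,-25.5] .. [25.7,12.8,11.7]
B = sphere(r=4.5) → bbox [-4.5,-4.5,-4.5] .. [4.5,4.5,4.5]
lo = A.lo+B.lo = [-11.5-4.5, -24.4-4.5, -25.5-4.5] = [-16.000,-28.900,-30.000]
hi = A.hi+B.hi = [25.7+4.5, 12.8+4.5, 11.7+4.5] = [30.200,17.300,16.200]
diag = √(46.2²+46.2²+46.2²) = √6403.32 = 80.021

min=[-16.000,-28.900,-30.000] max=[30.200,17.300,16.200] diag=80.021


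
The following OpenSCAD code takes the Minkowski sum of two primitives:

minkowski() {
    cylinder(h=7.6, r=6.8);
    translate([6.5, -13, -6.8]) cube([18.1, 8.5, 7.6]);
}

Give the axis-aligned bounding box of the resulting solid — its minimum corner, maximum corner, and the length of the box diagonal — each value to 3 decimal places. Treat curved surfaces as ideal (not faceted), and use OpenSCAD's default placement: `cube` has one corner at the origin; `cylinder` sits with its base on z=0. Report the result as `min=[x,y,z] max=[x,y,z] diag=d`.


min=[-0.300,-19.800,-6.800] max=[31.400,2.300,8.400] diag=41.525

A = translate([6.5, -13, -6.8]) cube([18.1, 8.5, 7.6]) → bbox [6.5,-13,-6.8] .. [24.6,-4.5,0.8]
B = cylinder(h=7.6, r=6.8) → bbox [-6.8,-6.8,0] .. [6.8,6.8,7.6]
lo = A.lo+B.lo = [6.5-6.8, -13-6.8, -6.8+0] = [-0.300,-19.800,-6.800]
hi = A.hi+B.hi = [24.6+6.8, -4.5+6.8, 0.8+7.6] = [31.400,2.300,8.400]
diag = √(31.7²+22.1²+15.2²) = √1724.34 = 41.525


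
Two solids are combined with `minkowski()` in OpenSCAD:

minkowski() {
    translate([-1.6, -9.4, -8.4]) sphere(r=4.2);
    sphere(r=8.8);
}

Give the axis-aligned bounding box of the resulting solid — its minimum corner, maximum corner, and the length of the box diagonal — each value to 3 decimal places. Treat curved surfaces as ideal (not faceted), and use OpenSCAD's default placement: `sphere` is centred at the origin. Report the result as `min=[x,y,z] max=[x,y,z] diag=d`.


A = translate([-1.6, -9.4, -8.4]) sphere(r=4.2) → bbox [-5.8,-13.6,-12.6] .. [2.6,-5.2,-4.2]
B = sphere(r=8.8) → bbox [-8.8,-8.8,-8.8] .. [8.8,8.8,8.8]
lo = A.lo+B.lo = [-5.8-8.8, -13.6-8.8, -12.6-8.8] = [-14.600,-22.400,-21.400]
hi = A.hi+B.hi = [2.6+8.8, -5.2+8.8, -4.2+8.8] = [11.400,3.600,4.600]
diag = √(26²+26²+26²) = √2028 = 45.033

min=[-14.600,-22.400,-21.400] max=[11.400,3.600,4.600] diag=45.033


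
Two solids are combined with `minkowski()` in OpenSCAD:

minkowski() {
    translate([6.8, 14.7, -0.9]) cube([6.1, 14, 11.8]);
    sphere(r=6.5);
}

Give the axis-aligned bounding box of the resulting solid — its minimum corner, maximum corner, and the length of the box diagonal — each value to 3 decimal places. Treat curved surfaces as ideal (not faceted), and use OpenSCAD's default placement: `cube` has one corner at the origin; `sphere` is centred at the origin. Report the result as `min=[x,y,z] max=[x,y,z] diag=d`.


min=[0.300,8.200,-7.400] max=[19.400,35.200,17.400] diag=41.338

A = translate([6.8, 14.7, -0.9]) cube([6.1, 14, 11.8]) → bbox [6.8,14.7,-0.9] .. [12.9,28.7,10.9]
B = sphere(r=6.5) → bbox [-6.5,-6.5,-6.5] .. [6.5,6.5,6.5]
lo = A.lo+B.lo = [6.8-6.5, 14.7-6.5, -0.9-6.5] = [0.300,8.200,-7.400]
hi = A.hi+B.hi = [12.9+6.5, 28.7+6.5, 10.9+6.5] = [19.400,35.200,17.400]
diag = √(19.1²+27²+24.8²) = √1708.85 = 41.338


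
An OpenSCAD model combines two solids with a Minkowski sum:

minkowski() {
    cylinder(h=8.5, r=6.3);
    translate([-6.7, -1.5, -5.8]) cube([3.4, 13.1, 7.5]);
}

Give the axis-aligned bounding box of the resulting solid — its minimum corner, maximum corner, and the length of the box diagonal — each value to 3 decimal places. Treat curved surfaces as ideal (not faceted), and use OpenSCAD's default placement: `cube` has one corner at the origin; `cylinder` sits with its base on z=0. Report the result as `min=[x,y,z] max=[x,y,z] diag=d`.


A = translate([-6.7, -1.5, -5.8]) cube([3.4, 13.1, 7.5]) → bbox [-6.7,-1.5,-5.8] .. [-3.3,11.6,1.7]
B = cylinder(h=8.5, r=6.3) → bbox [-6.3,-6.3,0] .. [6.3,6.3,8.5]
lo = A.lo+B.lo = [-6.7-6.3, -1.5-6.3, -5.8+0] = [-13.000,-7.800,-5.800]
hi = A.hi+B.hi = [-3.3+6.3, 11.6+6.3, 1.7+8.5] = [3.000,17.900,10.200]
diag = √(16²+25.7²+16²) = √1172.49 = 34.242

min=[-13.000,-7.800,-5.800] max=[3.000,17.900,10.200] diag=34.242


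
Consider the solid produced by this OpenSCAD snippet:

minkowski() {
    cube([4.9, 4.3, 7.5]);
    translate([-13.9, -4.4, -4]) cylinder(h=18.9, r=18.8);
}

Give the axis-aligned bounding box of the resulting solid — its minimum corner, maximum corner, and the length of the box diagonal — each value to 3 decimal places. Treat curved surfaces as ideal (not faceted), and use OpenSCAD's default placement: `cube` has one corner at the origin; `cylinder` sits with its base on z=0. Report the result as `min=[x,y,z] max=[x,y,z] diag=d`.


min=[-32.700,-23.200,-4.000] max=[9.800,18.700,22.400] diag=65.260

A = translate([-13.9, -4.4, -4]) cylinder(h=18.9, r=18.8) → bbox [-32.7,-23.2,-4] .. [4.9,14.4,14.9]
B = cube([4.9, 4.3, 7.5]) → bbox [0,0,0] .. [4.9,4.3,7.5]
lo = A.lo+B.lo = [-32.7+0, -23.2+0, -4+0] = [-32.700,-23.200,-4.000]
hi = A.hi+B.hi = [4.9+4.9, 14.4+4.3, 14.9+7.5] = [9.800,18.700,22.400]
diag = √(42.5²+41.9²+26.4²) = √4258.82 = 65.260


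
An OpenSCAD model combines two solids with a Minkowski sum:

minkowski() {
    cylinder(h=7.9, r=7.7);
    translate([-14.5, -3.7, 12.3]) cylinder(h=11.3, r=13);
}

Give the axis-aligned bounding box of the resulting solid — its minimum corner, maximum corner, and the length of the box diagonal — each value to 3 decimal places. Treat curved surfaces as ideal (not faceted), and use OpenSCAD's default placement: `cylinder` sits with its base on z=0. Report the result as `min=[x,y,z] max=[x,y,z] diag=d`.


A = translate([-14.5, -3.7, 12.3]) cylinder(h=11.3, r=13) → bbox [-27.5,-16.7,12.3] .. [-1.5,9.3,23.6]
B = cylinder(h=7.9, r=7.7) → bbox [-7.7,-7.7,0] .. [7.7,7.7,7.9]
lo = A.lo+B.lo = [-27.5-7.7, -16.7-7.7, 12.3+0] = [-35.200,-24.400,12.300]
hi = A.hi+B.hi = [-1.5+7.7, 9.3+7.7, 23.6+7.9] = [6.200,17.000,31.500]
diag = √(41.4²+41.4²+19.2²) = √3796.56 = 61.616

min=[-35.200,-24.400,12.300] max=[6.200,17.000,31.500] diag=61.616


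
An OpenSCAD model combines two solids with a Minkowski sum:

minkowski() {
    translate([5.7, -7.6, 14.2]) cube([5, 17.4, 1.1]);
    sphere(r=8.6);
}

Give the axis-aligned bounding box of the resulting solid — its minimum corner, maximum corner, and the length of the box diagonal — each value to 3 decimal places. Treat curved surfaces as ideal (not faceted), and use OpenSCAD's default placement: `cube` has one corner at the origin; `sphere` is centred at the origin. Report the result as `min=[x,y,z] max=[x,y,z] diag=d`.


min=[-2.900,-16.200,5.600] max=[19.300,18.400,23.900] diag=44.999

A = translate([5.7, -7.6, 14.2]) cube([5, 17.4, 1.1]) → bbox [5.7,-7.6,14.2] .. [10.7,9.8,15.3]
B = sphere(r=8.6) → bbox [-8.6,-8.6,-8.6] .. [8.6,8.6,8.6]
lo = A.lo+B.lo = [5.7-8.6, -7.6-8.6, 14.2-8.6] = [-2.900,-16.200,5.600]
hi = A.hi+B.hi = [10.7+8.6, 9.8+8.6, 15.3+8.6] = [19.300,18.400,23.900]
diag = √(22.2²+34.6²+18.3²) = √2024.89 = 44.999


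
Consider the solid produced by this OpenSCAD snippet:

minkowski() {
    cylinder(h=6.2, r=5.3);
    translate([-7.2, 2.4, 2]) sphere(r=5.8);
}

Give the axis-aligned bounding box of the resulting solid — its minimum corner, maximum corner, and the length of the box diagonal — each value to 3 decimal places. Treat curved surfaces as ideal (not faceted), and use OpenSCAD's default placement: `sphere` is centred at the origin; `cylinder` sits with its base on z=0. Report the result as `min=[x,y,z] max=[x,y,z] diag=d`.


A = translate([-7.2, 2.4, 2]) sphere(r=5.8) → bbox [-13,-3.4,-3.8] .. [-1.4,8.2,7.8]
B = cylinder(h=6.2, r=5.3) → bbox [-5.3,-5.3,0] .. [5.3,5.3,6.2]
lo = A.lo+B.lo = [-13-5.3, -3.4-5.3, -3.8+0] = [-18.300,-8.700,-3.800]
hi = A.hi+B.hi = [-1.4+5.3, 8.2+5.3, 7.8+6.2] = [3.900,13.500,14.000]
diag = √(22.2²+22.2²+17.8²) = √1302.52 = 36.090

min=[-18.300,-8.700,-3.800] max=[3.900,13.500,14.000] diag=36.090


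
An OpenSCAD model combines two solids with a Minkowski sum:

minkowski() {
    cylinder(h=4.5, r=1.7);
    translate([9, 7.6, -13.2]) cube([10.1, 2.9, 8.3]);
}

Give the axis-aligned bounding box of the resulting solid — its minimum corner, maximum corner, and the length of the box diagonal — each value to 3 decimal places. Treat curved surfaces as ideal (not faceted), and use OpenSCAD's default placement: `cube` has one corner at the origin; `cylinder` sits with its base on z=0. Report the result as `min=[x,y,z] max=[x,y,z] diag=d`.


A = translate([9, 7.6, -13.2]) cube([10.1, 2.9, 8.3]) → bbox [9,7.6,-13.2] .. [19.1,10.5,-4.9]
B = cylinder(h=4.5, r=1.7) → bbox [-1.7,-1.7,0] .. [1.7,1.7,4.5]
lo = A.lo+B.lo = [9-1.7, 7.6-1.7, -13.2+0] = [7.300,5.900,-13.200]
hi = A.hi+B.hi = [19.1+1.7, 10.5+1.7, -4.9+4.5] = [20.800,12.200,-0.400]
diag = √(13.5²+6.3²+12.8²) = √385.78 = 19.641

min=[7.300,5.900,-13.200] max=[20.800,12.200,-0.400] diag=19.641


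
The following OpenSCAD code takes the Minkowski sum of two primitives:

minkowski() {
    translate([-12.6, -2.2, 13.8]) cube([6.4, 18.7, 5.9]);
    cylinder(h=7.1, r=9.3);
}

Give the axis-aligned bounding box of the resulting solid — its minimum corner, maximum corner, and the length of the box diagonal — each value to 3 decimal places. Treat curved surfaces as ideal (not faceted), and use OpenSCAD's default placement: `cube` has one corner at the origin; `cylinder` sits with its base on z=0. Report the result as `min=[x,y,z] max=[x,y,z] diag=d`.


A = translate([-12.6, -2.2, 13.8]) cube([6.4, 18.7, 5.9]) → bbox [-12.6,-2.2,13.8] .. [-6.2,16.5,19.7]
B = cylinder(h=7.1, r=9.3) → bbox [-9.3,-9.3,0] .. [9.3,9.3,7.1]
lo = A.lo+B.lo = [-12.6-9.3, -2.2-9.3, 13.8+0] = [-21.900,-11.500,13.800]
hi = A.hi+B.hi = [-6.2+9.3, 16.5+9.3, 19.7+7.1] = [3.100,25.800,26.800]
diag = √(25²+37.3²+13²) = √2185.29 = 46.747

min=[-21.900,-11.500,13.800] max=[3.100,25.800,26.800] diag=46.747


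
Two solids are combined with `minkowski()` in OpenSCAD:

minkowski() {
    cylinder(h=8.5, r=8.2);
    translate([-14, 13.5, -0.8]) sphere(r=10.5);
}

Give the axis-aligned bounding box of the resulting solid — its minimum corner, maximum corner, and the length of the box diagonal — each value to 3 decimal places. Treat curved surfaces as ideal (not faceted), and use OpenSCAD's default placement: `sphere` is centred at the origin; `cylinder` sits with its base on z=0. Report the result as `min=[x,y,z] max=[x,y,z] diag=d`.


min=[-32.700,-5.200,-11.300] max=[4.700,32.200,18.200] diag=60.562

A = translate([-14, 13.5, -0.8]) sphere(r=10.5) → bbox [-24.5,3,-11.3] .. [-3.5,24,9.7]
B = cylinder(h=8.5, r=8.2) → bbox [-8.2,-8.2,0] .. [8.2,8.2,8.5]
lo = A.lo+B.lo = [-24.5-8.2, 3-8.2, -11.3+0] = [-32.700,-5.200,-11.300]
hi = A.hi+B.hi = [-3.5+8.2, 24+8.2, 9.7+8.5] = [4.700,32.200,18.200]
diag = √(37.4²+37.4²+29.5²) = √3667.77 = 60.562


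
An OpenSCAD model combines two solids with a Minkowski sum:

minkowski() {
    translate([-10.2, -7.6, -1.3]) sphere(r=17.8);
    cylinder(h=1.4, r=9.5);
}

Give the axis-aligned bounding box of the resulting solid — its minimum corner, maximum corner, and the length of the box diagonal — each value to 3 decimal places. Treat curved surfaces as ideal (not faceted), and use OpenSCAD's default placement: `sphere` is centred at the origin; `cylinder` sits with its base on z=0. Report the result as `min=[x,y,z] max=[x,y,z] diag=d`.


A = translate([-10.2, -7.6, -1.3]) sphere(r=17.8) → bbox [-28,-25.4,-19.1] .. [7.6,10.2,16.5]
B = cylinder(h=1.4, r=9.5) → bbox [-9.5,-9.5,0] .. [9.5,9.5,1.4]
lo = A.lo+B.lo = [-28-9.5, -25.4-9.5, -19.1+0] = [-37.500,-34.900,-19.100]
hi = A.hi+B.hi = [7.6+9.5, 10.2+9.5, 16.5+1.4] = [17.100,19.700,17.900]
diag = √(54.6²+54.6²+37²) = √7331.32 = 85.623

min=[-37.500,-34.900,-19.100] max=[17.100,19.700,17.900] diag=85.623


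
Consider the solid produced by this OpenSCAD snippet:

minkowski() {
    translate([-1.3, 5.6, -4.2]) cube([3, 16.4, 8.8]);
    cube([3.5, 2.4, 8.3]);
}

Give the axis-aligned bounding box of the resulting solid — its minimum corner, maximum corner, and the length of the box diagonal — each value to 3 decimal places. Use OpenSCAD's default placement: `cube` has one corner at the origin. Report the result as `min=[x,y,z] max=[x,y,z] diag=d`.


A = translate([-1.3, 5.6, -4.2]) cube([3, 16.4, 8.8]) → bbox [-1.3,5.6,-4.2] .. [1.7,22,4.6]
B = cube([3.5, 2.4, 8.3]) → bbox [0,0,0] .. [3.5,2.4,8.3]
lo = A.lo+B.lo = [-1.3+0, 5.6+0, -4.2+0] = [-1.300,5.600,-4.200]
hi = A.hi+B.hi = [1.7+3.5, 22+2.4, 4.6+8.3] = [5.200,24.400,12.900]
diag = √(6.5²+18.8²+17.1²) = √688.1 = 26.232

min=[-1.300,5.600,-4.200] max=[5.200,24.400,12.900] diag=26.232
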